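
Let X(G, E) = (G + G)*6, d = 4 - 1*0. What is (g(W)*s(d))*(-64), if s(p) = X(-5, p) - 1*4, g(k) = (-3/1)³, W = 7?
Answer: -110592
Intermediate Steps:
d = 4 (d = 4 + 0 = 4)
X(G, E) = 12*G (X(G, E) = (2*G)*6 = 12*G)
g(k) = -27 (g(k) = (-3*1)³ = (-3)³ = -27)
s(p) = -64 (s(p) = 12*(-5) - 1*4 = -60 - 4 = -64)
(g(W)*s(d))*(-64) = -27*(-64)*(-64) = 1728*(-64) = -110592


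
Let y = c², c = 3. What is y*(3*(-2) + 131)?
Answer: 1125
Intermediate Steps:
y = 9 (y = 3² = 9)
y*(3*(-2) + 131) = 9*(3*(-2) + 131) = 9*(-6 + 131) = 9*125 = 1125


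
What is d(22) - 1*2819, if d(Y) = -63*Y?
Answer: -4205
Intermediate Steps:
d(22) - 1*2819 = -63*22 - 1*2819 = -1386 - 2819 = -4205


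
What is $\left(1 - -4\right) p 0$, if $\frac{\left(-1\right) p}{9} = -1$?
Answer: $0$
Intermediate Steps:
$p = 9$ ($p = \left(-9\right) \left(-1\right) = 9$)
$\left(1 - -4\right) p 0 = \left(1 - -4\right) 9 \cdot 0 = \left(1 + 4\right) 9 \cdot 0 = 5 \cdot 9 \cdot 0 = 45 \cdot 0 = 0$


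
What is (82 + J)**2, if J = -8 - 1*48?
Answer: 676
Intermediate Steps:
J = -56 (J = -8 - 48 = -56)
(82 + J)**2 = (82 - 56)**2 = 26**2 = 676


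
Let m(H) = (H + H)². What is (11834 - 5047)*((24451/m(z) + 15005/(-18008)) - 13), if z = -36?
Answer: -722024346197/11669184 ≈ -61874.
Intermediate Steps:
m(H) = 4*H² (m(H) = (2*H)² = 4*H²)
(11834 - 5047)*((24451/m(z) + 15005/(-18008)) - 13) = (11834 - 5047)*((24451/((4*(-36)²)) + 15005/(-18008)) - 13) = 6787*((24451/((4*1296)) + 15005*(-1/18008)) - 13) = 6787*((24451/5184 - 15005/18008) - 13) = 6787*(45315961/11669184 - 13) = 6787*(-106383431/11669184) = -722024346197/11669184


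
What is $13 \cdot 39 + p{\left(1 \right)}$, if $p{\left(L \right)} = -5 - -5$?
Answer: $507$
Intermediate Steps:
$p{\left(L \right)} = 0$ ($p{\left(L \right)} = -5 + 5 = 0$)
$13 \cdot 39 + p{\left(1 \right)} = 13 \cdot 39 + 0 = 507 + 0 = 507$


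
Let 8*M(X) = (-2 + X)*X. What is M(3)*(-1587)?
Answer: -4761/8 ≈ -595.13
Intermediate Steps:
M(X) = X*(-2 + X)/8 (M(X) = ((-2 + X)*X)/8 = (X*(-2 + X))/8 = X*(-2 + X)/8)
M(3)*(-1587) = ((⅛)*3*(-2 + 3))*(-1587) = ((⅛)*3*1)*(-1587) = (3/8)*(-1587) = -4761/8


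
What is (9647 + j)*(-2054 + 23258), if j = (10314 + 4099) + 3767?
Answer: 590043708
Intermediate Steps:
j = 18180 (j = 14413 + 3767 = 18180)
(9647 + j)*(-2054 + 23258) = (9647 + 18180)*(-2054 + 23258) = 27827*21204 = 590043708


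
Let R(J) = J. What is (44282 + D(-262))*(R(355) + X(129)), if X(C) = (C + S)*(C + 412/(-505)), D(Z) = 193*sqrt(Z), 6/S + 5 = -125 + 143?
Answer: 4927533308348/6565 + 21476309302*I*sqrt(262)/6565 ≈ 7.5058e+8 + 5.2951e+7*I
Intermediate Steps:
S = 6/13 (S = 6/(-5 + (-125 + 143)) = 6/(-5 + 18) = 6/13 ≈ 0.46154)
X(C) = (-412/505 + C)*(6/13 + C) (X(C) = (C + 6/13)*(C + 412/(-505)) = (6/13 + C)*(C + 412*(-1/505)) = (6/13 + C)*(C - 412/505) = (6/13 + C)*(-412/505 + C) = (-412/505 + C)*(6/13 + C))
(44282 + D(-262))*(R(355) + X(129)) = (44282 + 193*sqrt(-262))*(355 + (-2472/6565 + 129**2 - 2326/6565*129)) = (44282 + 193*(I*sqrt(262)))*(355 + (-2472/6565 + 16641 - 300054/6565)) = (44282 + 193*I*sqrt(262))*(355 + 108945639/6565) = (44282 + 193*I*sqrt(262))*(111276214/6565) = 4927533308348/6565 + 21476309302*I*sqrt(262)/6565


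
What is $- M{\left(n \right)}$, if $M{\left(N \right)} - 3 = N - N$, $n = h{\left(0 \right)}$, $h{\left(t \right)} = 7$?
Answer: $-3$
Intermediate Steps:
$n = 7$
$M{\left(N \right)} = 3$ ($M{\left(N \right)} = 3 + \left(N - N\right) = 3 + 0 = 3$)
$- M{\left(n \right)} = \left(-1\right) 3 = -3$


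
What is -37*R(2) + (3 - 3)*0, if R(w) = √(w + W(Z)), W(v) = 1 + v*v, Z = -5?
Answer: -74*√7 ≈ -195.79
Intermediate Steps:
W(v) = 1 + v²
R(w) = √(26 + w) (R(w) = √(w + (1 + (-5)²)) = √(w + (1 + 25)) = √(w + 26) = √(26 + w))
-37*R(2) + (3 - 3)*0 = -37*√(26 + 2) + (3 - 3)*0 = -74*√7 + 0*0 = -74*√7 + 0 = -74*√7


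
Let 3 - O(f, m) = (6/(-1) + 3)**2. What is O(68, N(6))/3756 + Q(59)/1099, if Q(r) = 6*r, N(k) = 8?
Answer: 220505/687974 ≈ 0.32051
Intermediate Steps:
O(f, m) = -6 (O(f, m) = 3 - (6/(-1) + 3)**2 = 3 - (6*(-1) + 3)**2 = 3 - (-6 + 3)**2 = 3 - 1*(-3)**2 = 3 - 1*9 = 3 - 9 = -6)
O(68, N(6))/3756 + Q(59)/1099 = -6/3756 + (6*59)/1099 = -6*1/3756 + 354*(1/1099) = -1/626 + 354/1099 = 220505/687974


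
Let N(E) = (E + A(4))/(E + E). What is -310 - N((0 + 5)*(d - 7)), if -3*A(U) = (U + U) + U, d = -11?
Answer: -27947/90 ≈ -310.52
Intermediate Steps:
A(U) = -U (A(U) = -((U + U) + U)/3 = -(2*U + U)/3 = -U)
N(E) = (-4 + E)/(2*E) (N(E) = (E - 1*4)/(E + E) = (E - 4)/((2*E)) = (-4 + E)*(1/(2*E)) = (-4 + E)/(2*E))
-310 - N((0 + 5)*(d - 7)) = -310 - (-4 + (0 + 5)*(-11 - 7))/(2*((0 + 5)*(-11 - 7))) = -310 - (-4 + 5*(-18))/(2*(5*(-18))) = -310 - (-4 - 90)/(2*(-90)) = -310 - (-1)*(-94)/(2*90) = -310 - 1*47/90 = -310 - 47/90 = -27947/90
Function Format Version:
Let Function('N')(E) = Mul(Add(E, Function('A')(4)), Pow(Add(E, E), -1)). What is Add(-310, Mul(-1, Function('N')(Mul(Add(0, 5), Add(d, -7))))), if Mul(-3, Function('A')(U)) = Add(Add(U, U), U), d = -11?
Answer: Rational(-27947, 90) ≈ -310.52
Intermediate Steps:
Function('A')(U) = Mul(-1, U) (Function('A')(U) = Mul(Rational(-1, 3), Add(Add(U, U), U)) = Mul(Rational(-1, 3), Add(Mul(2, U), U)) = Mul(Rational(-1, 3), Mul(3, U)) = Mul(-1, U))
Function('N')(E) = Mul(Rational(1, 2), Pow(E, -1), Add(-4, E)) (Function('N')(E) = Mul(Add(E, Mul(-1, 4)), Pow(Add(E, E), -1)) = Mul(Add(E, -4), Pow(Mul(2, E), -1)) = Mul(Add(-4, E), Mul(Rational(1, 2), Pow(E, -1))) = Mul(Rational(1, 2), Pow(E, -1), Add(-4, E)))
Add(-310, Mul(-1, Function('N')(Mul(Add(0, 5), Add(d, -7))))) = Add(-310, Mul(-1, Mul(Rational(1, 2), Pow(Mul(Add(0, 5), Add(-11, -7)), -1), Add(-4, Mul(Add(0, 5), Add(-11, -7)))))) = Add(-310, Mul(-1, Mul(Rational(1, 2), Pow(Mul(5, -18), -1), Add(-4, Mul(5, -18))))) = Add(-310, Mul(-1, Mul(Rational(1, 2), Pow(-90, -1), Add(-4, -90)))) = Add(-310, Mul(-1, Mul(Rational(1, 2), Rational(-1, 90), -94))) = Add(-310, Mul(-1, Rational(47, 90))) = Add(-310, Rational(-47, 90)) = Rational(-27947, 90)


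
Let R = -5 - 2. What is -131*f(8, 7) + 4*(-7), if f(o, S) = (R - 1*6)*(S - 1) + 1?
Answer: 10059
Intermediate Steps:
R = -7
f(o, S) = 14 - 13*S (f(o, S) = (-7 - 1*6)*(S - 1) + 1 = (-7 - 6)*(-1 + S) + 1 = -13*(-1 + S) + 1 = (13 - 13*S) + 1 = 14 - 13*S)
-131*f(8, 7) + 4*(-7) = -131*(14 - 13*7) + 4*(-7) = -131*(14 - 91) - 28 = -131*(-77) - 28 = 10087 - 28 = 10059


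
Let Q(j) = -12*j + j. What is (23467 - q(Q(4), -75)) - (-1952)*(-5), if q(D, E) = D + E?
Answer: 13826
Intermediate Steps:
Q(j) = -11*j
(23467 - q(Q(4), -75)) - (-1952)*(-5) = (23467 - (-11*4 - 75)) - (-1952)*(-5) = (23467 - (-44 - 75)) - 1*9760 = (23467 - 1*(-119)) - 9760 = (23467 + 119) - 9760 = 23586 - 9760 = 13826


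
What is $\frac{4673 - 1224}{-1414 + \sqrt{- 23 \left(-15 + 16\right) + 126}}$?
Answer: $- \frac{4876886}{1999293} - \frac{3449 \sqrt{103}}{1999293} \approx -2.4568$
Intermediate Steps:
$\frac{4673 - 1224}{-1414 + \sqrt{- 23 \left(-15 + 16\right) + 126}} = \frac{3449}{-1414 + \sqrt{\left(-23\right) 1 + 126}} = \frac{3449}{-1414 + \sqrt{-23 + 126}} = \frac{3449}{-1414 + \sqrt{103}}$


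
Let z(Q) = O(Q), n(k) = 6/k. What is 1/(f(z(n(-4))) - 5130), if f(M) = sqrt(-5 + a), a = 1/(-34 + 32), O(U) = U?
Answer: -10260/52633811 - I*sqrt(22)/52633811 ≈ -0.00019493 - 8.9114e-8*I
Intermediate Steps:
a = -1/2 (a = 1/(-2) = -1/2 ≈ -0.50000)
z(Q) = Q
f(M) = I*sqrt(22)/2 (f(M) = sqrt(-5 - 1/2) = sqrt(-11/2) = I*sqrt(22)/2)
1/(f(z(n(-4))) - 5130) = 1/(I*sqrt(22)/2 - 5130) = 1/(-5130 + I*sqrt(22)/2)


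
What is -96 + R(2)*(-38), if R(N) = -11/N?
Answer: 113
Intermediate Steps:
-96 + R(2)*(-38) = -96 - 11/2*(-38) = -96 + 209 = 113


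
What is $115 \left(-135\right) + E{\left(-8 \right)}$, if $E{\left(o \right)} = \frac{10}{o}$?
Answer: $- \frac{62105}{4} \approx -15526.0$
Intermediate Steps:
$115 \left(-135\right) + E{\left(-8 \right)} = 115 \left(-135\right) + \frac{10}{-8} = -15525 + 10 \left(- \frac{1}{8}\right) = -15525 - \frac{5}{4} = - \frac{62105}{4}$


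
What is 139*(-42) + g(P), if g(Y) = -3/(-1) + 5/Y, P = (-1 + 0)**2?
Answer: -5830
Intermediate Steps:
P = 1 (P = (-1)**2 = 1)
g(Y) = 3 + 5/Y (g(Y) = -3*(-1) + 5/Y = 3 + 5/Y)
139*(-42) + g(P) = 139*(-42) + (3 + 5/1) = -5838 + (3 + 5*1) = -5838 + (3 + 5) = -5838 + 8 = -5830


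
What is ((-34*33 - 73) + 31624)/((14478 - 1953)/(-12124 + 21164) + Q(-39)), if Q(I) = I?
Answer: -18338544/22669 ≈ -808.97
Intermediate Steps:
((-34*33 - 73) + 31624)/((14478 - 1953)/(-12124 + 21164) + Q(-39)) = ((-34*33 - 73) + 31624)/((14478 - 1953)/(-12124 + 21164) - 39) = ((-1122 - 73) + 31624)/(12525/9040 - 39) = (-1195 + 31624)/(12525*(1/9040) - 39) = 30429/(2505/1808 - 39) = 30429/(-68007/1808) = 30429*(-1808/68007) = -18338544/22669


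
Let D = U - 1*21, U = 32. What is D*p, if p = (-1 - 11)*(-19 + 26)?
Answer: -924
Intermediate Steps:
p = -84 (p = -12*7 = -84)
D = 11 (D = 32 - 1*21 = 32 - 21 = 11)
D*p = 11*(-84) = -924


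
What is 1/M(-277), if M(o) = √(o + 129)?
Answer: -I*√37/74 ≈ -0.082199*I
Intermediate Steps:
M(o) = √(129 + o)
1/M(-277) = 1/(√(129 - 277)) = 1/(√(-148)) = 1/(2*I*√37) = -I*√37/74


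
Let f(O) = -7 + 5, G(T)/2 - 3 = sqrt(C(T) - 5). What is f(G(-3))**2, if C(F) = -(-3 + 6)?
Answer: 4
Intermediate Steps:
C(F) = -3 (C(F) = -1*3 = -3)
G(T) = 6 + 4*I*sqrt(2) (G(T) = 6 + 2*sqrt(-3 - 5) = 6 + 2*sqrt(-8) = 6 + 2*(2*I*sqrt(2)) = 6 + 4*I*sqrt(2))
f(O) = -2
f(G(-3))**2 = (-2)**2 = 4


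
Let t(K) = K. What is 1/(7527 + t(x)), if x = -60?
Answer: 1/7467 ≈ 0.00013392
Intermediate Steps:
1/(7527 + t(x)) = 1/(7527 - 60) = 1/7467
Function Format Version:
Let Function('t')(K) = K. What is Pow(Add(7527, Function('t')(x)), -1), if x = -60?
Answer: Rational(1, 7467) ≈ 0.00013392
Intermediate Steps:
Pow(Add(7527, Function('t')(x)), -1) = Pow(Add(7527, -60), -1) = Pow(7467, -1) = Rational(1, 7467)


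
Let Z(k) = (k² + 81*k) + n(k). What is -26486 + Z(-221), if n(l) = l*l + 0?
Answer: 53295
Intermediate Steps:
n(l) = l² (n(l) = l² + 0 = l²)
Z(k) = 2*k² + 81*k (Z(k) = (k² + 81*k) + k² = 2*k² + 81*k)
-26486 + Z(-221) = -26486 - 221*(81 + 2*(-221)) = -26486 - 221*(81 - 442) = -26486 - 221*(-361) = -26486 + 79781 = 53295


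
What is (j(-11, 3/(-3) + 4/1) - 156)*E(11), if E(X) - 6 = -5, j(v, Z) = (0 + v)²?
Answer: -35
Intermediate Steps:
j(v, Z) = v²
E(X) = 1 (E(X) = 6 - 5 = 1)
(j(-11, 3/(-3) + 4/1) - 156)*E(11) = ((-11)² - 156)*1 = (121 - 156)*1 = -35*1 = -35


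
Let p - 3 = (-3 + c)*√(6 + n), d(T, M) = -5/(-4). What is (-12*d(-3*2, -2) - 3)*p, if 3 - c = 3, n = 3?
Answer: 108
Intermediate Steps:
c = 0 (c = 3 - 1*3 = 3 - 3 = 0)
d(T, M) = 5/4 (d(T, M) = -5*(-¼) = 5/4)
p = -6 (p = 3 + (-3 + 0)*√(6 + 3) = 3 - 3*√9 = 3 - 3*3 = 3 - 9 = -6)
(-12*d(-3*2, -2) - 3)*p = (-12*5/4 - 3)*(-6) = (-15 - 3)*(-6) = -18*(-6) = 108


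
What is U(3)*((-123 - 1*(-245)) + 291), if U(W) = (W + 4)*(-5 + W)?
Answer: -5782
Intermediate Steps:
U(W) = (-5 + W)*(4 + W) (U(W) = (4 + W)*(-5 + W) = (-5 + W)*(4 + W))
U(3)*((-123 - 1*(-245)) + 291) = (-20 + 3**2 - 1*3)*((-123 - 1*(-245)) + 291) = (-20 + 9 - 3)*((-123 + 245) + 291) = -14*(122 + 291) = -14*413 = -5782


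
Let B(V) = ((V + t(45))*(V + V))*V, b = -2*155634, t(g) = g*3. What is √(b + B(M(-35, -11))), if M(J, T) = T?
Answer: 14*I*√1435 ≈ 530.34*I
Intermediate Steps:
t(g) = 3*g
b = -311268
B(V) = 2*V²*(135 + V) (B(V) = ((V + 3*45)*(V + V))*V = ((V + 135)*(2*V))*V = ((135 + V)*(2*V))*V = (2*V*(135 + V))*V = 2*V²*(135 + V))
√(b + B(M(-35, -11))) = √(-311268 + 2*(-11)²*(135 - 11)) = √(-311268 + 2*121*124) = √(-311268 + 30008) = √(-281260) = 14*I*√1435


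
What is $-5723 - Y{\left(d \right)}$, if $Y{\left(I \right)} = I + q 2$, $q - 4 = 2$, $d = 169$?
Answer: $-5904$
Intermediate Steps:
$q = 6$ ($q = 4 + 2 = 6$)
$Y{\left(I \right)} = 12 + I$ ($Y{\left(I \right)} = I + 6 \cdot 2 = I + 12 = 12 + I$)
$-5723 - Y{\left(d \right)} = -5723 - \left(12 + 169\right) = -5723 - 181 = -5904$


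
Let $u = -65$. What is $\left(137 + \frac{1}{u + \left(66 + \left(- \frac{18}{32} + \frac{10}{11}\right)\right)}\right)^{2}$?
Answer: $\frac{1065696025}{56169} \approx 18973.0$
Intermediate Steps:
$\left(137 + \frac{1}{u + \left(66 + \left(- \frac{18}{32} + \frac{10}{11}\right)\right)}\right)^{2} = \left(137 + \frac{1}{-65 + \left(66 + \left(- \frac{18}{32} + \frac{10}{11}\right)\right)}\right)^{2} = \left(137 + \frac{1}{-65 + \left(66 + \left(\left(-18\right) \frac{1}{32} + 10 \cdot \frac{1}{11}\right)\right)}\right)^{2} = \left(137 + \frac{1}{-65 + \left(66 + \left(- \frac{9}{16} + \frac{10}{11}\right)\right)}\right)^{2} = \left(137 + \frac{1}{-65 + \left(66 + \frac{61}{176}\right)}\right)^{2} = \left(137 + \frac{1}{-65 + \frac{11677}{176}}\right)^{2} = \left(137 + \frac{1}{\frac{237}{176}}\right)^{2} = \left(137 + \frac{176}{237}\right)^{2} = \left(\frac{32645}{237}\right)^{2} = \frac{1065696025}{56169}$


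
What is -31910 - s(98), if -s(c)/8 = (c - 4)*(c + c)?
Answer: 115482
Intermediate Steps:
s(c) = -16*c*(-4 + c) (s(c) = -8*(c - 4)*(c + c) = -8*(-4 + c)*2*c = -16*c*(-4 + c))
-31910 - s(98) = -31910 - 16*98*(4 - 1*98) = -31910 - 16*98*(4 - 98) = -31910 - 16*98*(-94) = -31910 - 1*(-147392) = -31910 + 147392 = 115482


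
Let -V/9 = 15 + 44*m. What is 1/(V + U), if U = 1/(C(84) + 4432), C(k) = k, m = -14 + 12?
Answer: 4516/2967013 ≈ 0.0015221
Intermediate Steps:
m = -2
U = 1/4516 (U = 1/(84 + 4432) = 1/4516 ≈ 0.00022143)
V = 657 (V = -9*(15 + 44*(-2)) = -9*(15 - 88) = -9*(-73) = 657)
1/(V + U) = 1/(657 + 1/4516) = 1/(2967013/4516) = 4516/2967013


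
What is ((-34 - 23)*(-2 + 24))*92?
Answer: -115368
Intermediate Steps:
((-34 - 23)*(-2 + 24))*92 = -57*22*92 = -1254*92 = -115368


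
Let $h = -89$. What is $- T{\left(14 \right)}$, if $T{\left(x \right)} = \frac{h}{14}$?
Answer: $\frac{89}{14} \approx 6.3571$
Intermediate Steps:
$T{\left(x \right)} = - \frac{89}{14}$
$- T{\left(14 \right)} = \left(-1\right) \left(- \frac{89}{14}\right) = \frac{89}{14}$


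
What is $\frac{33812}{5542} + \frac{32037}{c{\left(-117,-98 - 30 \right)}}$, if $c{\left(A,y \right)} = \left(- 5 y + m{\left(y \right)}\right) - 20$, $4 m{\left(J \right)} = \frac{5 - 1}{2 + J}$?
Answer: $\frac{12506270216}{216467749} \approx 57.774$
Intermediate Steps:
$m{\left(J \right)} = \frac{1}{2 + J}$ ($m{\left(J \right)} = \frac{\left(5 - 1\right) \frac{1}{2 + J}}{4} = \frac{4 \frac{1}{2 + J}}{4} = \frac{1}{2 + J}$)
$c{\left(A,y \right)} = -20 + \frac{1}{2 + y} - 5 y$ ($c{\left(A,y \right)} = \left(- 5 y + \frac{1}{2 + y}\right) - 20 = \left(\frac{1}{2 + y} - 5 y\right) - 20 = -20 + \frac{1}{2 + y} - 5 y$)
$\frac{33812}{5542} + \frac{32037}{c{\left(-117,-98 - 30 \right)}} = \frac{33812}{5542} + \frac{32037}{\frac{1}{2 - 128} \left(1 - 5 \left(2 - 128\right) \left(4 - 128\right)\right)} = 33812 \cdot \frac{1}{5542} + \frac{32037}{\frac{1}{2 - 128} \left(1 - 5 \left(2 - 128\right) \left(4 - 128\right)\right)} = \frac{16906}{2771} + \frac{32037}{\frac{1}{-126} \left(1 - \left(-630\right) \left(-124\right)\right)} = \frac{16906}{2771} + \frac{32037}{\left(- \frac{1}{126}\right) \left(1 - 78120\right)} = \frac{16906}{2771} + \frac{32037}{\left(- \frac{1}{126}\right) \left(-78119\right)} = \frac{16906}{2771} + \frac{32037}{\frac{78119}{126}} = \frac{16906}{2771} + 32037 \cdot \frac{126}{78119} = \frac{16906}{2771} + \frac{4036662}{78119} = \frac{12506270216}{216467749}$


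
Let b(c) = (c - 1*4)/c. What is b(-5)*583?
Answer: 5247/5 ≈ 1049.4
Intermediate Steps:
b(c) = (-4 + c)/c (b(c) = (c - 4)/c = (-4 + c)/c)
b(-5)*583 = ((-4 - 5)/(-5))*583 = -1/5*(-9)*583 = (9/5)*583 = 5247/5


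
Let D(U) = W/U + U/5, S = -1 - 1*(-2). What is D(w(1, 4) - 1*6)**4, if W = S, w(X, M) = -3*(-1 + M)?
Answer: 4477456/50625 ≈ 88.444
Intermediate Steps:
w(X, M) = 3 - 3*M
S = 1 (S = -1 + 2 = 1)
W = 1
D(U) = 1/U + U/5
D(w(1, 4) - 1*6)**4 = (1/((3 - 3*4) - 1*6) + ((3 - 3*4) - 1*6)/5)**4 = (1/((3 - 12) - 6) + ((3 - 12) - 6)/5)**4 = (1/(-9 - 6) + (-9 - 6)/5)**4 = (1/(-15) + (1/5)*(-15))**4 = (-1/15 - 3)**4 = (-46/15)**4 = 4477456/50625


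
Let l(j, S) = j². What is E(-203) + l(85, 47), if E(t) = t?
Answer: 7022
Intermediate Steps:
E(-203) + l(85, 47) = -203 + 85² = -203 + 7225 = 7022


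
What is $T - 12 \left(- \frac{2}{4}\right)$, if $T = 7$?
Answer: $13$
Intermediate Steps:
$T - 12 \left(- \frac{2}{4}\right) = 7 - 12 \left(- \frac{2}{4}\right) = 7 - 12 \left(\left(-2\right) \frac{1}{4}\right) = 7 - -6 = 7 + 6 = 13$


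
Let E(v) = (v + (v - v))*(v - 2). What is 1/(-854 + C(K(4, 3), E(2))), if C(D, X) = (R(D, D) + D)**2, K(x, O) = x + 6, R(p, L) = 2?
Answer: -1/710 ≈ -0.0014085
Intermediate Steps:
K(x, O) = 6 + x
E(v) = v*(-2 + v) (E(v) = (v + 0)*(-2 + v) = v*(-2 + v))
C(D, X) = (2 + D)**2
1/(-854 + C(K(4, 3), E(2))) = 1/(-854 + (2 + (6 + 4))**2) = 1/(-854 + (2 + 10)**2) = 1/(-854 + 12**2) = 1/(-854 + 144) = 1/(-710) = -1/710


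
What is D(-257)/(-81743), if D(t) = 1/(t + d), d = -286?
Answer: 1/44386449 ≈ 2.2529e-8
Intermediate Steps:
D(t) = 1/(-286 + t) (D(t) = 1/(t - 286) = 1/(-286 + t))
D(-257)/(-81743) = 1/(-286 - 257*(-81743)) = -1/81743/(-543) = -1/543*(-1/81743) = 1/44386449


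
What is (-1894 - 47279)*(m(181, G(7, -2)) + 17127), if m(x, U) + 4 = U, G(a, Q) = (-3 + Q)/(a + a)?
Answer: -11787604041/14 ≈ -8.4197e+8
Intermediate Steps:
G(a, Q) = (-3 + Q)/(2*a) (G(a, Q) = (-3 + Q)/((2*a)) = (-3 + Q)*(1/(2*a)) = (-3 + Q)/(2*a))
m(x, U) = -4 + U
(-1894 - 47279)*(m(181, G(7, -2)) + 17127) = (-1894 - 47279)*((-4 + (½)*(-3 - 2)/7) + 17127) = -49173*((-4 + (½)*(⅐)*(-5)) + 17127) = -49173*((-4 - 5/14) + 17127) = -49173*(-61/14 + 17127) = -49173*239717/14 = -11787604041/14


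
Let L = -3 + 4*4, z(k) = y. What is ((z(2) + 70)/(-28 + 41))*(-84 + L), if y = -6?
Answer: -4544/13 ≈ -349.54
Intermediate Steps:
z(k) = -6
L = 13 (L = -3 + 16 = 13)
((z(2) + 70)/(-28 + 41))*(-84 + L) = ((-6 + 70)/(-28 + 41))*(-84 + 13) = (64/13)*(-71) = -4544/13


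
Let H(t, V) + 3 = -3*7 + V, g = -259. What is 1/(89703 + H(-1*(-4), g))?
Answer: 1/89420 ≈ 1.1183e-5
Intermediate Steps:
H(t, V) = -24 + V (H(t, V) = -3 + (-3*7 + V) = -3 + (-21 + V) = -24 + V)
1/(89703 + H(-1*(-4), g)) = 1/(89703 + (-24 - 259)) = 1/(89703 - 283) = 1/89420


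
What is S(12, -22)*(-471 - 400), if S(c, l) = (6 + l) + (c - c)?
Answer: 13936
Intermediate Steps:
S(c, l) = 6 + l (S(c, l) = (6 + l) + 0 = 6 + l)
S(12, -22)*(-471 - 400) = (6 - 22)*(-471 - 400) = -16*(-871) = 13936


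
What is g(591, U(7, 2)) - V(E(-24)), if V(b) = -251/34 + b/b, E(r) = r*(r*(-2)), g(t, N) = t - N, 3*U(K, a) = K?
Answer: 60695/102 ≈ 595.05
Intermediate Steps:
U(K, a) = K/3
E(r) = -2*r² (E(r) = r*(-2*r) = -2*r²)
V(b) = -217/34 (V(b) = -251*1/34 + 1 = -251/34 + 1 = -217/34)
g(591, U(7, 2)) - V(E(-24)) = (591 - 7/3) - 1*(-217/34) = (591 - 1*7/3) + 217/34 = (591 - 7/3) + 217/34 = 1766/3 + 217/34 = 60695/102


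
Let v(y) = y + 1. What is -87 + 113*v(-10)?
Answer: -1104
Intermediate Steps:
v(y) = 1 + y
-87 + 113*v(-10) = -87 + 113*(1 - 10) = -87 + 113*(-9) = -87 - 1017 = -1104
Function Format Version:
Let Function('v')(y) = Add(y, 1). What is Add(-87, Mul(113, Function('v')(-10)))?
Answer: -1104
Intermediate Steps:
Function('v')(y) = Add(1, y)
Add(-87, Mul(113, Function('v')(-10))) = Add(-87, Mul(113, Add(1, -10))) = Add(-87, Mul(113, -9)) = Add(-87, -1017) = -1104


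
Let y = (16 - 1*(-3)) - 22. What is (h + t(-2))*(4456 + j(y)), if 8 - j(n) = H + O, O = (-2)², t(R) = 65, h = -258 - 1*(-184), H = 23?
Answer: -39933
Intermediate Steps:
h = -74 (h = -258 + 184 = -74)
y = -3 (y = (16 + 3) - 22 = 19 - 22 = -3)
O = 4
j(n) = -19 (j(n) = 8 - (23 + 4) = 8 - 1*27 = 8 - 27 = -19)
(h + t(-2))*(4456 + j(y)) = (-74 + 65)*(4456 - 19) = -9*4437 = -39933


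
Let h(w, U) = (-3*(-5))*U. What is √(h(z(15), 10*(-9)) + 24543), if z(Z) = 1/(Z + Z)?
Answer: 3*√2577 ≈ 152.29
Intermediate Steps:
z(Z) = 1/(2*Z)
h(w, U) = 15*U
√(h(z(15), 10*(-9)) + 24543) = √(15*(10*(-9)) + 24543) = √(15*(-90) + 24543) = √(-1350 + 24543) = √23193 = 3*√2577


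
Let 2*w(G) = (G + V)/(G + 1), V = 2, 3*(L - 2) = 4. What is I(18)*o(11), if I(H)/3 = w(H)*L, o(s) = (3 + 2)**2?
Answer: 2500/19 ≈ 131.58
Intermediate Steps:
L = 10/3 (L = 2 + (1/3)*4 = 2 + 4/3 = 10/3 ≈ 3.3333)
w(G) = (2 + G)/(2*(1 + G)) (w(G) = ((G + 2)/(G + 1))/2 = ((2 + G)/(1 + G))/2 = (2 + G)/(2*(1 + G)))
o(s) = 25 (o(s) = 5**2 = 25)
I(H) = 5*(2 + H)/(1 + H) (I(H) = 3*(((2 + H)/(2*(1 + H)))*(10/3)) = 3*(5*(2 + H)/(3*(1 + H))) = 5*(2 + H)/(1 + H))
I(18)*o(11) = (5*(2 + 18)/(1 + 18))*25 = (5*20/19)*25 = (5*(1/19)*20)*25 = (100/19)*25 = 2500/19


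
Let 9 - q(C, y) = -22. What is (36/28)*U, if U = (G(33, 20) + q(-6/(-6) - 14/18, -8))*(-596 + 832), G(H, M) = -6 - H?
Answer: -16992/7 ≈ -2427.4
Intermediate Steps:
q(C, y) = 31 (q(C, y) = 9 - 1*(-22) = 9 + 22 = 31)
U = -1888 (U = ((-6 - 1*33) + 31)*(-596 + 832) = ((-6 - 33) + 31)*236 = (-39 + 31)*236 = -8*236 = -1888)
(36/28)*U = (36/28)*(-1888) = (36*(1/28))*(-1888) = (9/7)*(-1888) = -16992/7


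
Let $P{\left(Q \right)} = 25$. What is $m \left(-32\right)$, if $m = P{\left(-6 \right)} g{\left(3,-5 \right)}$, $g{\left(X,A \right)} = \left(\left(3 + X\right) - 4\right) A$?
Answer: $8000$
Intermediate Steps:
$g{\left(X,A \right)} = A \left(-1 + X\right)$ ($g{\left(X,A \right)} = \left(-1 + X\right) A = A \left(-1 + X\right)$)
$m = -250$ ($m = 25 \left(- 5 \left(-1 + 3\right)\right) = 25 \left(\left(-5\right) 2\right) = 25 \left(-10\right) = -250$)
$m \left(-32\right) = \left(-250\right) \left(-32\right) = 8000$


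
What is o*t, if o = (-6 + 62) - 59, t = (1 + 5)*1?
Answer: -18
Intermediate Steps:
t = 6 (t = 6*1 = 6)
o = -3 (o = 56 - 59 = -3)
o*t = -3*6 = -18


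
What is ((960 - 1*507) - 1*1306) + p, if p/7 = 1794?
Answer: 11705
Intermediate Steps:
p = 12558 (p = 7*1794 = 12558)
((960 - 1*507) - 1*1306) + p = ((960 - 1*507) - 1*1306) + 12558 = ((960 - 507) - 1306) + 12558 = (453 - 1306) + 12558 = -853 + 12558 = 11705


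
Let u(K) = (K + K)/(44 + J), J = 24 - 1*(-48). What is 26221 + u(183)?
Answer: 1521001/58 ≈ 26224.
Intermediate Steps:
J = 72 (J = 24 + 48 = 72)
u(K) = K/58 (u(K) = (K + K)/(44 + 72) = (2*K)/116 = (2*K)*(1/116) = K/58)
26221 + u(183) = 26221 + (1/58)*183 = 26221 + 183/58 = 1521001/58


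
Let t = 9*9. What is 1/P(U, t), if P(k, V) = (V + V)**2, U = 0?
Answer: 1/26244 ≈ 3.8104e-5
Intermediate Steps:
t = 81
P(k, V) = 4*V**2 (P(k, V) = (2*V)**2 = 4*V**2)
1/P(U, t) = 1/(4*81**2) = 1/(4*6561) = 1/26244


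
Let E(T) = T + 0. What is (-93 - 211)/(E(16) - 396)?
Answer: ⅘ ≈ 0.80000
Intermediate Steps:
E(T) = T
(-93 - 211)/(E(16) - 396) = (-93 - 211)/(16 - 396) = -304/(-380) = -304*(-1/380) = ⅘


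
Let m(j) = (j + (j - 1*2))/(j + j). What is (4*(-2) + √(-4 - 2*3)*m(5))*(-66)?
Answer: 528 - 264*I*√10/5 ≈ 528.0 - 166.97*I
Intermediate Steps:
m(j) = (-2 + 2*j)/(2*j) (m(j) = (j + (j - 2))/((2*j)) = (j + (-2 + j))*(1/(2*j)) = (-2 + 2*j)*(1/(2*j)) = (-2 + 2*j)/(2*j))
(4*(-2) + √(-4 - 2*3)*m(5))*(-66) = (4*(-2) + √(-4 - 2*3)*((-1 + 5)/5))*(-66) = (-8 + √(-4 - 6)*((⅕)*4))*(-66) = (-8 + √(-10)*(⅘))*(-66) = (-8 + (I*√10)*(⅘))*(-66) = (-8 + 4*I*√10/5)*(-66) = 528 - 264*I*√10/5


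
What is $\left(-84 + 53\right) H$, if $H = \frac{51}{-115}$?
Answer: $\frac{1581}{115} \approx 13.748$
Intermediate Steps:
$H = - \frac{51}{115}$ ($H = 51 \left(- \frac{1}{115}\right) = - \frac{51}{115} \approx -0.44348$)
$\left(-84 + 53\right) H = \left(-84 + 53\right) \left(- \frac{51}{115}\right) = \left(-31\right) \left(- \frac{51}{115}\right) = \frac{1581}{115}$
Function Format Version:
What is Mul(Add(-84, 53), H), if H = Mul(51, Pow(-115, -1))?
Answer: Rational(1581, 115) ≈ 13.748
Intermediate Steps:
H = Rational(-51, 115) (H = Mul(51, Rational(-1, 115)) = Rational(-51, 115) ≈ -0.44348)
Mul(Add(-84, 53), H) = Mul(Add(-84, 53), Rational(-51, 115)) = Mul(-31, Rational(-51, 115)) = Rational(1581, 115)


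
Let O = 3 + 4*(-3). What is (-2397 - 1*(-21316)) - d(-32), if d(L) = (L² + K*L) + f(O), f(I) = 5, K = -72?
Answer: 15586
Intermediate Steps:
O = -9 (O = 3 - 12 = -9)
d(L) = 5 + L² - 72*L (d(L) = (L² - 72*L) + 5 = 5 + L² - 72*L)
(-2397 - 1*(-21316)) - d(-32) = (-2397 - 1*(-21316)) - (5 + (-32)² - 72*(-32)) = (-2397 + 21316) - (5 + 1024 + 2304) = 18919 - 1*3333 = 18919 - 3333 = 15586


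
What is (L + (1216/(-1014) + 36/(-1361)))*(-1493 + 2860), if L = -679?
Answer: -641634357791/690027 ≈ -9.2987e+5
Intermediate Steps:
(L + (1216/(-1014) + 36/(-1361)))*(-1493 + 2860) = (-679 + (1216/(-1014) + 36/(-1361)))*(-1493 + 2860) = (-679 + (1216*(-1/1014) + 36*(-1/1361)))*1367 = (-679 + (-608/507 - 36/1361))*1367 = (-679 - 845740/690027)*1367 = -469374073/690027*1367 = -641634357791/690027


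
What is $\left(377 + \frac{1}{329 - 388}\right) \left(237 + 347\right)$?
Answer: $\frac{12989328}{59} \approx 2.2016 \cdot 10^{5}$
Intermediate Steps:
$\left(377 + \frac{1}{329 - 388}\right) \left(237 + 347\right) = \left(377 + \frac{1}{-59}\right) 584 = \left(377 - \frac{1}{59}\right) 584 = \frac{22242}{59} \cdot 584 = \frac{12989328}{59}$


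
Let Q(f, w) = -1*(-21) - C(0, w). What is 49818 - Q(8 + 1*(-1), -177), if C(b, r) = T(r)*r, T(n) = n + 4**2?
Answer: 78294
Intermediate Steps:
T(n) = 16 + n (T(n) = n + 16 = 16 + n)
C(b, r) = r*(16 + r) (C(b, r) = (16 + r)*r = r*(16 + r))
Q(f, w) = 21 - w*(16 + w) (Q(f, w) = -1*(-21) - w*(16 + w) = 21 - w*(16 + w))
49818 - Q(8 + 1*(-1), -177) = 49818 - (21 - 1*(-177)*(16 - 177)) = 49818 - (21 - 1*(-177)*(-161)) = 49818 - (21 - 28497) = 49818 - 1*(-28476) = 49818 + 28476 = 78294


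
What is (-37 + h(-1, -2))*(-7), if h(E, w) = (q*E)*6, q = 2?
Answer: 343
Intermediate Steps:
h(E, w) = 12*E (h(E, w) = (2*E)*6 = 12*E)
(-37 + h(-1, -2))*(-7) = (-37 + 12*(-1))*(-7) = (-37 - 12)*(-7) = -49*(-7) = 343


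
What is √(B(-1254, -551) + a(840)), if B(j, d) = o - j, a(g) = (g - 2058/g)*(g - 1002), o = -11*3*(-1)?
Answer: 3*I*√1493290/10 ≈ 366.6*I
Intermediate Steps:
o = 33 (o = -33*(-1) = 33)
a(g) = (-1002 + g)*(g - 2058/g) (a(g) = (g - 2058/g)*(-1002 + g) = (-1002 + g)*(g - 2058/g))
B(j, d) = 33 - j
√(B(-1254, -551) + a(840)) = √((33 - 1*(-1254)) + (-2058 + 840² - 1002*840 + 2062116/840)) = √((33 + 1254) + (-2058 + 705600 - 841680 + 2062116*(1/840))) = √(1287 + (-2058 + 705600 - 841680 + 24549/10)) = √(1287 - 1356831/10) = √(-1343961/10) = 3*I*√1493290/10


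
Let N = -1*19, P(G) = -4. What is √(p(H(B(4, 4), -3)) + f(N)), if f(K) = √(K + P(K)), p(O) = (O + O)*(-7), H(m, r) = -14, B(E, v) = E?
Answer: √(196 + I*√23) ≈ 14.001 + 0.1713*I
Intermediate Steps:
N = -19
p(O) = -14*O (p(O) = (2*O)*(-7) = -14*O)
f(K) = √(-4 + K) (f(K) = √(K - 4) = √(-4 + K))
√(p(H(B(4, 4), -3)) + f(N)) = √(-14*(-14) + √(-4 - 19)) = √(196 + √(-23)) = √(196 + I*√23)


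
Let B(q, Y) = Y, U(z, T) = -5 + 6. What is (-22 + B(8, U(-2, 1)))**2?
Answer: 441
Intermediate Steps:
U(z, T) = 1
(-22 + B(8, U(-2, 1)))**2 = (-22 + 1)**2 = (-21)**2 = 441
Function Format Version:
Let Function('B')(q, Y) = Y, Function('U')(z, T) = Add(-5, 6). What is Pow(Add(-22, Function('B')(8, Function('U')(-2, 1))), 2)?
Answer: 441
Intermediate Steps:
Function('U')(z, T) = 1
Pow(Add(-22, Function('B')(8, Function('U')(-2, 1))), 2) = Pow(Add(-22, 1), 2) = Pow(-21, 2) = 441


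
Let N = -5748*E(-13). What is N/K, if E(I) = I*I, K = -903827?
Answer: 971412/903827 ≈ 1.0748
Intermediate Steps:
E(I) = I**2
N = -971412 (N = -5748*(-13)**2 = -5748*169 = -971412)
N/K = -971412/(-903827) = -971412*(-1/903827) = 971412/903827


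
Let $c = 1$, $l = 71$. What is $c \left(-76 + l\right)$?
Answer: $-5$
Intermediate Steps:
$c \left(-76 + l\right) = 1 \left(-76 + 71\right) = 1 \left(-5\right) = -5$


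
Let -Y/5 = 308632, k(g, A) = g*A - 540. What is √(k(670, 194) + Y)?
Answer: 6*I*√39270 ≈ 1189.0*I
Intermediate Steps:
k(g, A) = -540 + A*g (k(g, A) = A*g - 540 = -540 + A*g)
Y = -1543160 (Y = -5*308632 = -1543160)
√(k(670, 194) + Y) = √((-540 + 194*670) - 1543160) = √((-540 + 129980) - 1543160) = √(129440 - 1543160) = √(-1413720) = 6*I*√39270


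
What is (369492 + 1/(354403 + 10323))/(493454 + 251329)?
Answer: 134763339193/271641724458 ≈ 0.49611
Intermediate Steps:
(369492 + 1/(354403 + 10323))/(493454 + 251329) = (369492 + 1/364726)/744783 = (369492 + 1/364726)*(1/744783) = (134763339193/364726)*(1/744783) = 134763339193/271641724458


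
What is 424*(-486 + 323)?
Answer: -69112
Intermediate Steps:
424*(-486 + 323) = 424*(-163) = -69112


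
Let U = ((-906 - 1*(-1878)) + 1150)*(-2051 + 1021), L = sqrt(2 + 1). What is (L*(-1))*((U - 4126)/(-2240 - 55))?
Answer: -2189786*sqrt(3)/2295 ≈ -1652.6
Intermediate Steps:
L = sqrt(3) ≈ 1.7320
U = -2185660 (U = ((-906 + 1878) + 1150)*(-1030) = (972 + 1150)*(-1030) = 2122*(-1030) = -2185660)
(L*(-1))*((U - 4126)/(-2240 - 55)) = (sqrt(3)*(-1))*((-2185660 - 4126)/(-2240 - 55)) = (-sqrt(3))*(-2189786/(-2295)) = (-sqrt(3))*(-2189786*(-1/2295)) = -sqrt(3)*(2189786/2295) = -2189786*sqrt(3)/2295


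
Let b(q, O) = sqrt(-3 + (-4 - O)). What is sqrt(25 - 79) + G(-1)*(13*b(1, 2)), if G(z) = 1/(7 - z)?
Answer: I*(39/8 + 3*sqrt(6)) ≈ 12.223*I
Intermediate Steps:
b(q, O) = sqrt(-7 - O)
sqrt(25 - 79) + G(-1)*(13*b(1, 2)) = sqrt(25 - 79) + (-1/(-7 - 1))*(13*sqrt(-7 - 1*2)) = sqrt(-54) + (-1/(-8))*(13*sqrt(-7 - 2)) = 3*I*sqrt(6) + (-1*(-1/8))*(13*sqrt(-9)) = 3*I*sqrt(6) + (13*(3*I))/8 = 3*I*sqrt(6) + (39*I)/8 = 3*I*sqrt(6) + 39*I/8 = 39*I/8 + 3*I*sqrt(6)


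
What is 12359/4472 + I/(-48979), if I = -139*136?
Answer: 689870149/219034088 ≈ 3.1496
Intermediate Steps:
I = -18904
12359/4472 + I/(-48979) = 12359/4472 - 18904/(-48979) = 12359*(1/4472) - 18904*(-1/48979) = 12359/4472 + 18904/48979 = 689870149/219034088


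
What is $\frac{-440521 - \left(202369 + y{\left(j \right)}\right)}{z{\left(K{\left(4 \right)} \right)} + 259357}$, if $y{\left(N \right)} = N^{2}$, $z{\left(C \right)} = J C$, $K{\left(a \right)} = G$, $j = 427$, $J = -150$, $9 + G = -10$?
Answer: $- \frac{825219}{262207} \approx -3.1472$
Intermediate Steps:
$G = -19$ ($G = -9 - 10 = -19$)
$K{\left(a \right)} = -19$
$z{\left(C \right)} = - 150 C$
$\frac{-440521 - \left(202369 + y{\left(j \right)}\right)}{z{\left(K{\left(4 \right)} \right)} + 259357} = \frac{-440521 - 384698}{\left(-150\right) \left(-19\right) + 259357} = \frac{-440521 - 384698}{2850 + 259357} = \frac{-440521 - 384698}{262207} = \left(-440521 - 384698\right) \frac{1}{262207} = \left(-825219\right) \frac{1}{262207} = - \frac{825219}{262207}$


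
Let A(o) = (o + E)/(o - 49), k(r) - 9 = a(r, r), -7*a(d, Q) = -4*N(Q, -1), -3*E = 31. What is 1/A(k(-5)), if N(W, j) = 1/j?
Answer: 213/10 ≈ 21.300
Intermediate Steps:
E = -31/3 (E = -⅓*31 = -31/3 ≈ -10.333)
a(d, Q) = -4/7 (a(d, Q) = -(-4)/(7*(-1)) = -(-4)*(-1)/7 = -⅐*4 = -4/7)
k(r) = 59/7 (k(r) = 9 - 4/7 = 59/7)
A(o) = (-31/3 + o)/(-49 + o) (A(o) = (o - 31/3)/(o - 49) = (-31/3 + o)/(-49 + o))
1/A(k(-5)) = 1/((-31/3 + 59/7)/(-49 + 59/7)) = 1/(-40/21/(-284/7)) = 1/(-7/284*(-40/21)) = 1/(10/213) = 213/10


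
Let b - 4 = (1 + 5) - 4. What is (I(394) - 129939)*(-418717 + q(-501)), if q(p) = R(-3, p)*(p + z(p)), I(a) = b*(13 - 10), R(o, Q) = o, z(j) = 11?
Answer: 54209147487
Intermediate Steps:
b = 6 (b = 4 + ((1 + 5) - 4) = 4 + (6 - 4) = 4 + 2 = 6)
I(a) = 18 (I(a) = 6*(13 - 10) = 6*3 = 18)
q(p) = -33 - 3*p (q(p) = -3*(p + 11) = -3*(11 + p) = -33 - 3*p)
(I(394) - 129939)*(-418717 + q(-501)) = (18 - 129939)*(-418717 + (-33 - 3*(-501))) = -129921*(-418717 + (-33 + 1503)) = -129921*(-418717 + 1470) = -129921*(-417247) = 54209147487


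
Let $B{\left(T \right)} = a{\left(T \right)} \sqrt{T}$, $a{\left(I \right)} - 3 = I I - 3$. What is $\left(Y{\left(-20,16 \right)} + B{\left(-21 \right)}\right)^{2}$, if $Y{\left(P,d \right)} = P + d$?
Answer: $\left(-4 + 441 i \sqrt{21}\right)^{2} \approx -4.0841 \cdot 10^{6} - 1.617 \cdot 10^{4} i$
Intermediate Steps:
$a{\left(I \right)} = I^{2}$ ($a{\left(I \right)} = 3 + \left(I I - 3\right) = 3 + \left(I^{2} - 3\right) = 3 + \left(-3 + I^{2}\right) = I^{2}$)
$B{\left(T \right)} = T^{\frac{5}{2}}$ ($B{\left(T \right)} = T^{2} \sqrt{T} = T^{\frac{5}{2}}$)
$\left(Y{\left(-20,16 \right)} + B{\left(-21 \right)}\right)^{2} = \left(\left(-20 + 16\right) + \left(-21\right)^{\frac{5}{2}}\right)^{2} = \left(-4 + 441 i \sqrt{21}\right)^{2}$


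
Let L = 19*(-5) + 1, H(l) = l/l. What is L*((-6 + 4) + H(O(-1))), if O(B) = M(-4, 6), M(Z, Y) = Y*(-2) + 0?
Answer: 94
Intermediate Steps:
M(Z, Y) = -2*Y (M(Z, Y) = -2*Y + 0 = -2*Y)
O(B) = -12 (O(B) = -2*6 = -12)
H(l) = 1
L = -94 (L = -95 + 1 = -94)
L*((-6 + 4) + H(O(-1))) = -94*((-6 + 4) + 1) = -94*(-2 + 1) = -94*(-1) = 94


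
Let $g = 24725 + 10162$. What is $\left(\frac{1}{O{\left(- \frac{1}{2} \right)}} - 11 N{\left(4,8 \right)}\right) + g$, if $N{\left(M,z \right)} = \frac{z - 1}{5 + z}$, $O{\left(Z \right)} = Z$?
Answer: $\frac{453428}{13} \approx 34879.0$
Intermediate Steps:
$N{\left(M,z \right)} = \frac{-1 + z}{5 + z}$
$g = 34887$
$\left(\frac{1}{O{\left(- \frac{1}{2} \right)}} - 11 N{\left(4,8 \right)}\right) + g = \left(\frac{1}{\left(-1\right) \frac{1}{2}} - 11 \frac{-1 + 8}{5 + 8}\right) + 34887 = \left(\frac{1}{\left(-1\right) \frac{1}{2}} - 11 \cdot \frac{1}{13} \cdot 7\right) + 34887 = \left(\frac{1}{- \frac{1}{2}} - 11 \cdot \frac{1}{13} \cdot 7\right) + 34887 = \left(-2 - \frac{77}{13}\right) + 34887 = - \frac{103}{13} + 34887 = \frac{453428}{13}$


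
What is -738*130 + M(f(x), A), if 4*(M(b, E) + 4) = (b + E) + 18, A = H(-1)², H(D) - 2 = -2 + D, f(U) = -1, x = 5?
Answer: -191879/2 ≈ -95940.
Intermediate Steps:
H(D) = D (H(D) = 2 + (-2 + D) = D)
A = 1 (A = (-1)² = 1)
M(b, E) = ½ + E/4 + b/4 (M(b, E) = -4 + ((b + E) + 18)/4 = -4 + ((E + b) + 18)/4 = -4 + (18 + E + b)/4 = -4 + (9/2 + E/4 + b/4) = ½ + E/4 + b/4)
-738*130 + M(f(x), A) = -738*130 + (½ + (¼)*1 + (¼)*(-1)) = -95940 + (½ + ¼ - ¼) = -95940 + ½ = -191879/2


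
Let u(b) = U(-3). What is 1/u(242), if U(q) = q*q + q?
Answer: ⅙ ≈ 0.16667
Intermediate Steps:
U(q) = q + q² (U(q) = q² + q = q + q²)
u(b) = 6 (u(b) = -3*(1 - 3) = -3*(-2) = 6)
1/u(242) = 1/6 = ⅙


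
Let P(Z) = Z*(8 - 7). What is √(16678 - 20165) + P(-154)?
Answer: -154 + I*√3487 ≈ -154.0 + 59.051*I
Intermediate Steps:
P(Z) = Z (P(Z) = Z*1 = Z)
√(16678 - 20165) + P(-154) = √(16678 - 20165) - 154 = √(-3487) - 154 = I*√3487 - 154 = -154 + I*√3487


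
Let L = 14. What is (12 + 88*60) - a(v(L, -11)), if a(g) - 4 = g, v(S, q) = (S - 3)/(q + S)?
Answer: 15853/3 ≈ 5284.3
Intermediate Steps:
v(S, q) = (-3 + S)/(S + q)
a(g) = 4 + g
(12 + 88*60) - a(v(L, -11)) = (12 + 88*60) - (4 + (-3 + 14)/(14 - 11)) = (12 + 5280) - (4 + 11/3) = 5292 - (4 + (⅓)*11) = 5292 - (4 + 11/3) = 5292 - 1*23/3 = 5292 - 23/3 = 15853/3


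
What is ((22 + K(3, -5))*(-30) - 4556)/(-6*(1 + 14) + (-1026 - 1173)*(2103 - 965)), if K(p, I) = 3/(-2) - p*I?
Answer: 5621/2502552 ≈ 0.0022461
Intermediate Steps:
K(p, I) = -3/2 - I*p (K(p, I) = 3*(-½) - I*p = -3/2 - I*p)
((22 + K(3, -5))*(-30) - 4556)/(-6*(1 + 14) + (-1026 - 1173)*(2103 - 965)) = ((22 + (-3/2 - 1*(-5)*3))*(-30) - 4556)/(-6*(1 + 14) + (-1026 - 1173)*(2103 - 965)) = ((22 + (-3/2 + 15))*(-30) - 4556)/(-6*15 - 2199*1138) = ((22 + 27/2)*(-30) - 4556)/(-90 - 2502462) = ((71/2)*(-30) - 4556)/(-2502552) = (-1065 - 4556)*(-1/2502552) = -5621*(-1/2502552) = 5621/2502552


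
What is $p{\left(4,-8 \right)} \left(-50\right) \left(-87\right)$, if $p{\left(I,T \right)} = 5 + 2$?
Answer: $30450$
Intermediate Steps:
$p{\left(I,T \right)} = 7$
$p{\left(4,-8 \right)} \left(-50\right) \left(-87\right) = 7 \left(-50\right) \left(-87\right) = \left(-350\right) \left(-87\right) = 30450$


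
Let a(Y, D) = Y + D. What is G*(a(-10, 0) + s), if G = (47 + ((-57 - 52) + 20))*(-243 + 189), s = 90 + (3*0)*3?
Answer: 181440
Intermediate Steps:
a(Y, D) = D + Y
s = 90 (s = 90 + 0*3 = 90 + 0 = 90)
G = 2268 (G = (47 + (-109 + 20))*(-54) = (47 - 89)*(-54) = -42*(-54) = 2268)
G*(a(-10, 0) + s) = 2268*((0 - 10) + 90) = 2268*(-10 + 90) = 2268*80 = 181440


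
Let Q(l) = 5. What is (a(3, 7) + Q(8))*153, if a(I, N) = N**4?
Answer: 368118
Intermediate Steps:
(a(3, 7) + Q(8))*153 = (7**4 + 5)*153 = (2401 + 5)*153 = 2406*153 = 368118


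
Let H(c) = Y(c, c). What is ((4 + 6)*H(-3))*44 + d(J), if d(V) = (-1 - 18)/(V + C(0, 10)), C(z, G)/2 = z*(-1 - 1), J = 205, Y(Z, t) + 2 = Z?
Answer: -451019/205 ≈ -2200.1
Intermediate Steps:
Y(Z, t) = -2 + Z
H(c) = -2 + c
C(z, G) = -4*z (C(z, G) = 2*(z*(-1 - 1)) = 2*(z*(-2)) = 2*(-2*z) = -4*z)
d(V) = -19/V (d(V) = (-1 - 18)/(V - 4*0) = -19/(V + 0) = -19/V)
((4 + 6)*H(-3))*44 + d(J) = ((4 + 6)*(-2 - 3))*44 - 19/205 = (10*(-5))*44 - 19*1/205 = -50*44 - 19/205 = -2200 - 19/205 = -451019/205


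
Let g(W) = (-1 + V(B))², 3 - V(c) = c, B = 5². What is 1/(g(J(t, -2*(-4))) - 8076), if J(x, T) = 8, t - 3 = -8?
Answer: -1/7547 ≈ -0.00013250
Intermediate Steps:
B = 25
t = -5 (t = 3 - 8 = -5)
V(c) = 3 - c
g(W) = 529 (g(W) = (-1 + (3 - 1*25))² = (-1 + (3 - 25))² = (-1 - 22)² = (-23)² = 529)
1/(g(J(t, -2*(-4))) - 8076) = 1/(529 - 8076) = 1/(-7547) = -1/7547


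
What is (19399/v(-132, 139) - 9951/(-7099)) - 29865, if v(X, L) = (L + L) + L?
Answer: -2847322217/95493 ≈ -29817.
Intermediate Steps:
v(X, L) = 3*L (v(X, L) = 2*L + L = 3*L)
(19399/v(-132, 139) - 9951/(-7099)) - 29865 = (19399/((3*139)) - 9951/(-7099)) - 29865 = (19399/417 - 9951*(-1/7099)) - 29865 = (19399*(1/417) + 321/229) - 29865 = (19399/417 + 321/229) - 29865 = 4576228/95493 - 29865 = -2847322217/95493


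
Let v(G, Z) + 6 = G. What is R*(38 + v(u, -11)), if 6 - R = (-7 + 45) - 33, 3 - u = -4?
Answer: 39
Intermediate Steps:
u = 7 (u = 3 - 1*(-4) = 3 + 4 = 7)
v(G, Z) = -6 + G
R = 1 (R = 6 - ((-7 + 45) - 33) = 6 - (38 - 33) = 6 - 1*5 = 6 - 5 = 1)
R*(38 + v(u, -11)) = 1*(38 + (-6 + 7)) = 1*(38 + 1) = 1*39 = 39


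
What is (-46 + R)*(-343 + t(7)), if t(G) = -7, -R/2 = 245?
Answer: 187600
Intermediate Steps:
R = -490 (R = -2*245 = -490)
(-46 + R)*(-343 + t(7)) = (-46 - 490)*(-343 - 7) = -536*(-350) = 187600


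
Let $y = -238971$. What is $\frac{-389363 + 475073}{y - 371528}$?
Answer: $- \frac{85710}{610499} \approx -0.14039$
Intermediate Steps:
$\frac{-389363 + 475073}{y - 371528} = \frac{-389363 + 475073}{-238971 - 371528} = \frac{85710}{-610499} = 85710 \left(- \frac{1}{610499}\right) = - \frac{85710}{610499}$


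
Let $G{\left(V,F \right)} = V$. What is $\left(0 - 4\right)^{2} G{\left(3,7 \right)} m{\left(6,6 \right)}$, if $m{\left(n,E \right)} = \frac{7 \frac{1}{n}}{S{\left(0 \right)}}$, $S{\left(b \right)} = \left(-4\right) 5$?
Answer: $- \frac{14}{5} \approx -2.8$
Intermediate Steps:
$S{\left(b \right)} = -20$
$m{\left(n,E \right)} = - \frac{7}{20 n}$ ($m{\left(n,E \right)} = \frac{7 \frac{1}{n}}{-20} = \frac{7}{n} \left(- \frac{1}{20}\right) = - \frac{7}{20 n}$)
$\left(0 - 4\right)^{2} G{\left(3,7 \right)} m{\left(6,6 \right)} = \left(0 - 4\right)^{2} \cdot 3 \left(- \frac{7}{20 \cdot 6}\right) = \left(-4\right)^{2} \cdot 3 \left(\left(- \frac{7}{20}\right) \frac{1}{6}\right) = 16 \cdot 3 \left(- \frac{7}{120}\right) = 48 \left(- \frac{7}{120}\right) = - \frac{14}{5}$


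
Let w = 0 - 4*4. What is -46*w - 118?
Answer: 618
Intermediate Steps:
w = -16 (w = 0 - 16 = -16)
-46*w - 118 = -46*(-16) - 118 = 736 - 118 = 618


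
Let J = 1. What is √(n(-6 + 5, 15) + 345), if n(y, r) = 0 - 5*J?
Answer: 2*√85 ≈ 18.439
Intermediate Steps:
n(y, r) = -5 (n(y, r) = 0 - 5*1 = 0 - 5 = -5)
√(n(-6 + 5, 15) + 345) = √(-5 + 345) = √340 = 2*√85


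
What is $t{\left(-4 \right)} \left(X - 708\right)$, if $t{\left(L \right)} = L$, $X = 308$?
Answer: $1600$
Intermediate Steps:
$t{\left(-4 \right)} \left(X - 708\right) = - 4 \left(308 - 708\right) = \left(-4\right) \left(-400\right) = 1600$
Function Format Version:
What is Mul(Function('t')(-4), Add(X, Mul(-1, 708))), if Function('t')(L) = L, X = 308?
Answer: 1600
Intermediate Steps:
Mul(Function('t')(-4), Add(X, Mul(-1, 708))) = Mul(-4, Add(308, Mul(-1, 708))) = Mul(-4, Add(308, -708)) = Mul(-4, -400) = 1600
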